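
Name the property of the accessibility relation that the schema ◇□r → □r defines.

the Euclidean property

Replacing r by ¬r and contraposing gives the equivalent schema ◇r → □◇r.
Suppose ◇r→□◇r is valid. Take Rxy, Rxz and set V(r)={y}. Then ◇r at x, so □◇r at x, so ◇r at z, so some w with Rzw has r; w=y, i.e. Rzy. By symmetry of the argument, Ryz.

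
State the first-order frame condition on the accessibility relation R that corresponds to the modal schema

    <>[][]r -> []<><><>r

This is a Sahlqvist (Geach-type) schema ◇^1□^2r → □^1◇^3r.
First-order correspondent: forall x forall y forall z ((xRy & xRz) -> exists w (y R^2 w & z R^3 w)).

forall x forall y forall z ((xRy & xRz) -> exists w (y R^2 w & z R^3 w))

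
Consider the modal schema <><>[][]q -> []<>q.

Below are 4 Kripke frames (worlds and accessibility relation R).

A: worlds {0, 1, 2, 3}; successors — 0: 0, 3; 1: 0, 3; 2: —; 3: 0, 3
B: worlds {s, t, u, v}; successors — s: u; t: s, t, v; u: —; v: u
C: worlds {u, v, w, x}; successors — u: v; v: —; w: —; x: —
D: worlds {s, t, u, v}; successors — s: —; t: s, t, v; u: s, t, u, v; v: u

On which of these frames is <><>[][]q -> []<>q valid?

A, C

Frame correspondent (Sahlqvist): forall x forall y forall z ((x R^2 y & xRz) -> exists w (y R^2 w & zRw)) — i.e. a generalized confluence (Geach) condition.
A: ✓.
B: fails — tR²s, tRs but no w with sR²w and sRw.
C: ✓.
D: fails — tR²s, tRs but no w with sR²w and sRw.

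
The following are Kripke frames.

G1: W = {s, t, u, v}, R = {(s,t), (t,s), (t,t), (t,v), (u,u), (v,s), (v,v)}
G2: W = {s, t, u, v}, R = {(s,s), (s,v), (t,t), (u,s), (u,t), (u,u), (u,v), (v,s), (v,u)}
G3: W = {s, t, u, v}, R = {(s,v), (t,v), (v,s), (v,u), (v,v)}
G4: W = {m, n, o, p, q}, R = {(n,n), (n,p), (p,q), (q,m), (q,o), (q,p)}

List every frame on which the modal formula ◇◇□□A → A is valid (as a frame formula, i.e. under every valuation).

G1

Frame correspondent (Sahlqvist): ∀x ∀y (xR²y → ∃w (yR²w ∧ x = w)) — i.e. a generalized confluence (Geach) condition.
G1: condition met.
G2: fails — uR²t but no w with tR²w and u=w.
G3: fails — sR²u but no w with uR²w and s=w.
G4: fails — nR²p but no w with pR²w and n=w.
Valid on: G1.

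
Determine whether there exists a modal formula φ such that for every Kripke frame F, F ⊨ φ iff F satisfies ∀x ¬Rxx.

No — not modally definable

If a class were modally definable it would be closed under surjective bounded morphisms (Goldblatt–Thomason).
The 3-cycle (worlds w0,w1,w2 with w0→w1→w2→w0) is irreflexive, and the map sending every world to a single reflexive point • is a surjective bounded morphism (forth: every edge maps to (•,•); back: every world has a successor). So any modal formula valid on the 3-cycle is also valid on the reflexive point, which is not irreflexive.
So no modal formula (or set of formulas) defines exactly the irreflexive frames.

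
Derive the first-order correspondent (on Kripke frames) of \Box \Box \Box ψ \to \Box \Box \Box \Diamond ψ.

This is a Sahlqvist (Geach-type) schema ◇^0□^3ψ → □^3◇^1ψ.
Minimal-valuation argument: fix x; take any y with xR^0y and any z with xR^3z. Set V(ψ) to the set of worlds R-reachable from y in exactly 3 steps. Then □^3ψ holds at y, so the antecedent holds at x; validity forces ◇^1ψ at z, giving a w with zR^1w and yR^3w.
First-order correspondent: \forall x \forall z (x R^3 z \to \exists w (x R^3 w \wedge zRw)).

\forall x \forall z (x R^3 z \to \exists w (x R^3 w \wedge zRw))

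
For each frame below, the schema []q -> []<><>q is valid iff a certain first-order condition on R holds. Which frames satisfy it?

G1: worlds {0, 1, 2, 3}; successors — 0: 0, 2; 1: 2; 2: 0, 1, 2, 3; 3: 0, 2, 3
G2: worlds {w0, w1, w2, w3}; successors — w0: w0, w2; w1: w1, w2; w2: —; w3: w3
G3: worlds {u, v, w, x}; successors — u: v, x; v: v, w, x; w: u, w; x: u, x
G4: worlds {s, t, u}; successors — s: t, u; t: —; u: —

G1, G3

The schema corresponds to a generalized confluence (Geach) condition: forall x forall z (xRz -> exists w (xRw & z R^2 w)).
G1: condition met.
G2: fails — w0Rw2 but no w with w0Rw and w2R²w.
G3: condition met.
G4: fails — sRt but no w with sRw and tR²w.
Valid on: G1, G3.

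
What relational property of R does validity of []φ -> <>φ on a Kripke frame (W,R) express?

Suppose □φ→◇φ is valid. At any x set V(φ)=W. Then □φ at x, so ◇φ at x, so x has a successor.

seriality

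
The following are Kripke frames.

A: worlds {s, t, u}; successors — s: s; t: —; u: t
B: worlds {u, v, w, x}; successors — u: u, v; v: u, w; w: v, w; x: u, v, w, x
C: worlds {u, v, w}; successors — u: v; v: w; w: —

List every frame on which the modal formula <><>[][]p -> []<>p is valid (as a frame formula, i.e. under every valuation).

A, B

This is the axiom for a generalized confluence (Geach) condition; its first-order frame correspondent is forall x forall y forall z ((x R^2 y & xRz) -> exists w (y R^2 w & zRw)).
A: holds.
B: holds.
C: fails — uR²w, uRv but no t with wR²t and vRt.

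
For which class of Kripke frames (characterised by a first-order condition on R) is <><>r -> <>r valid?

Transitivity

This is frame-equivalent to □r → □□r (substitute ¬r for r and contrapose).
Suppose □r→□□r is valid. Take Rxy, Ryz and set V(r)={w : Rxw}. Then □r at x, so □□r at x, so □r at y, so r at z, i.e. Rxz.
The converse is a direct semantic check.
Frame condition: forall x forall y forall z (Rxy & Ryz -> Rxz).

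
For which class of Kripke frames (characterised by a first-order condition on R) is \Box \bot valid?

emptiness of R: \forall x \forall y \neg Rxy

□⊥ is valid iff no world has any successor (otherwise □⊥ fails at any world with one).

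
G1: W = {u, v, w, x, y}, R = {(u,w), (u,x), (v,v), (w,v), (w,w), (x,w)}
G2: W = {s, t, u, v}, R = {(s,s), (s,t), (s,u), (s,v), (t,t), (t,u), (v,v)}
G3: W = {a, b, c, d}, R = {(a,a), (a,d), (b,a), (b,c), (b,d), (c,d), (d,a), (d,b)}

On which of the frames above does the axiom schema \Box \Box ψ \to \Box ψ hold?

G2

Frame correspondent (Sahlqvist): \forall x \forall y (Rxy \to \exists z (Rxz \wedge Rzy)) — i.e. density.
G1: fails — Rux but no z with Ruz and Rzx.
G2: ✓.
G3: fails — Rbc but no z with Rbz and Rzc.
Valid on: G2.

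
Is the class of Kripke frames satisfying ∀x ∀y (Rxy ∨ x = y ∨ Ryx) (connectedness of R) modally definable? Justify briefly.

If a class were modally definable it would be closed under disjoint unions (Goldblatt–Thomason).
Take 4 disjoint single-world reflexive frames: each is trivially connected, but their disjoint union has 4 worlds with no edge between distinct components, so it is not connected.
So the class is not modally definable.

Not definable by any modal formula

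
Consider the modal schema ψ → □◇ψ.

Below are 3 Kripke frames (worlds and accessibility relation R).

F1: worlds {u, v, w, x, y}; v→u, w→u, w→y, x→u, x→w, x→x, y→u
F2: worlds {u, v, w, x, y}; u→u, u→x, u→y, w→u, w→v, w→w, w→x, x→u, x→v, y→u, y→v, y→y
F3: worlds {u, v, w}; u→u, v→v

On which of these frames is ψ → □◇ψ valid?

This is the axiom for symmetry; its first-order frame correspondent is ∀x ∀y (Rxy → Ryx).
F1: fails — Rxw but not Rwx.
F2: fails — Rwu but not Ruw.
F3: satisfies the condition.
Valid on: F3.

F3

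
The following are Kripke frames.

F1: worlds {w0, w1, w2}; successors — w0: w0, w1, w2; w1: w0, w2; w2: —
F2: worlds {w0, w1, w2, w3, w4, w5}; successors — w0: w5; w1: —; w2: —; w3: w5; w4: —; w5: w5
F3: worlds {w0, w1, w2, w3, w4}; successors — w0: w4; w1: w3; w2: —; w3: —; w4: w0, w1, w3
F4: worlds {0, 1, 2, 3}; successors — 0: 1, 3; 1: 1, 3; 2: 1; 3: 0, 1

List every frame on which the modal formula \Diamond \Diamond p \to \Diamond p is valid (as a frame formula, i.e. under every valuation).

F2

This is the axiom for transitivity; its first-order frame correspondent is \forall x \forall y \forall z (Rxy \wedge Ryz \to Rxz).
F1: fails — Rw1w0 and Rw0w1 but not Rw1w1.
F2: condition met.
F3: fails — Rw0w4 and Rw4w1 but not Rw0w1.
F4: fails — R31 and R13 but not R33.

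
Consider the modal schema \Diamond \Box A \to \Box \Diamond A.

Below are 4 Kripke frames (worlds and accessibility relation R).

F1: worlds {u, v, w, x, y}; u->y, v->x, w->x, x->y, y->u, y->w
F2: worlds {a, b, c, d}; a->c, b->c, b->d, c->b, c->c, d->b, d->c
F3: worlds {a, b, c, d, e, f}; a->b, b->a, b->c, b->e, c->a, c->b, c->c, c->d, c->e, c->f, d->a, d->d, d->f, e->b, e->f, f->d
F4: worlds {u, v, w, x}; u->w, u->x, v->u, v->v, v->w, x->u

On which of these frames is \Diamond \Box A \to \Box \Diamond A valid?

The schema corresponds to convergence: \forall x \forall y \forall z (Rxy \wedge Rxz \to \exists w (Ryw \wedge Rzw)).
F1: fails — Ryw and Ryu but w and u have no common successor.
F2: satisfies the condition.
F3: fails — Rcd and Rca but d and a have no common successor.
F4: fails — Ruw and Ruw but w and w have no common successor.
Valid on: F2.

F2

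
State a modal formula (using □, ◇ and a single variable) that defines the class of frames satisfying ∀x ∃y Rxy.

□q → ◇q

The condition is seriality. The D schema □q → ◇q defines it.
Suppose □q→◇q is valid. At any x set V(q)=W. Then □q at x, so ◇q at x, so x has a successor.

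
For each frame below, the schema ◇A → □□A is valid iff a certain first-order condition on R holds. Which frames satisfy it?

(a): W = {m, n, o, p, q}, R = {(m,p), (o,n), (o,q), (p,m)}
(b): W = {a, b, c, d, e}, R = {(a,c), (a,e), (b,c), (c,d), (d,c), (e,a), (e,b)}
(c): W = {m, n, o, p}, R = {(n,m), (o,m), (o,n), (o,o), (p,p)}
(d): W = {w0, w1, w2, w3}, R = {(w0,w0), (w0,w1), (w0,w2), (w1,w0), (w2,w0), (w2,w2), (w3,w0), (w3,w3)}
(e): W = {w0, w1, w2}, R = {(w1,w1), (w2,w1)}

(e)

The schema corresponds to a generalized confluence (Geach) condition: ∀x ∀y ∀z ((xRy ∧ xR²z) → ∃w (y = w ∧ z = w)).
(a): fails — mRp, mR²m but p ≠ m.
(b): fails — aRc, aR²a but c ≠ a.
(c): fails — oRm, oR²n but m ≠ n.
(d): fails — w0Rw0, w0R²w1 but w0 ≠ w1.
(e): condition met.
Valid on: (e).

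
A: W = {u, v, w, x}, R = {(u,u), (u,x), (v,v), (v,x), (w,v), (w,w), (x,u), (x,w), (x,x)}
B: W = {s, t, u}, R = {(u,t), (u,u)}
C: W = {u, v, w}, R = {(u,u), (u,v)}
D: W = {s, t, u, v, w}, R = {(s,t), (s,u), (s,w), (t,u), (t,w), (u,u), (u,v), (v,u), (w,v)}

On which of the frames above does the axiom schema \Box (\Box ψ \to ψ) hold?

A

Frame correspondent (Sahlqvist): \forall x \forall y (Rxy \to Ryy) — i.e. shift-reflexivity.
A: ✓.
B: fails — Rut but not Rtt.
C: fails — Ruv but not Rvv.
D: fails — Ruv but not Rvv.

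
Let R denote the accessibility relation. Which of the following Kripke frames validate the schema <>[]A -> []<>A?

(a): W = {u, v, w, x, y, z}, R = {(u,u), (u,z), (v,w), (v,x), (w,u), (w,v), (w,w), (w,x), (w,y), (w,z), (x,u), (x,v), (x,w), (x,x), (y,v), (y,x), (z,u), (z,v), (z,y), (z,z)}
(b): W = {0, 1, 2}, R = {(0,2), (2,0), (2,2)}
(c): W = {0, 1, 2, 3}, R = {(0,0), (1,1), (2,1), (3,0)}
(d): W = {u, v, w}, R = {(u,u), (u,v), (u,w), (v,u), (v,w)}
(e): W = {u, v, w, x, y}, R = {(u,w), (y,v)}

This is the axiom for convergence; its first-order frame correspondent is forall x forall y forall z (Rxy & Rxz -> exists w (Ryw & Rzw)).
(a): fails — Rwv and Rwu but v and u have no common successor.
(b): satisfies the condition.
(c): satisfies the condition.
(d): fails — Ruv and Ruw but v and w have no common successor.
(e): fails — Ruw and Ruw but w and w have no common successor.

(b), (c)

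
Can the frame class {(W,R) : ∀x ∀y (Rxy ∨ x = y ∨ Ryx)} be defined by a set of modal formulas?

No

Any modally definable frame class is closed under disjoint unions.
Take 3 disjoint single-world reflexive frames: each is trivially connected, but their disjoint union has 3 worlds with no edge between distinct components, so it is not connected.
So the class is not modally definable.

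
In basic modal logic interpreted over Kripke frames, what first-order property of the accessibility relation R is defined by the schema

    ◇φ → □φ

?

This schema is the CD axiom.
It corresponds to partial functionality: ∀x ∀y ∀z (Rxy ∧ Rxz → y = z).

partial functionality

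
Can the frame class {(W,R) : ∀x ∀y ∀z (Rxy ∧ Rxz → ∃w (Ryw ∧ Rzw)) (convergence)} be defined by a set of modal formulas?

Yes, by ◇□q → □◇q

Yes: it is convergence, defined by the .2 schema ◇□q → □◇q.
Suppose ◇□q→□◇q is valid. Take Rxy, Rxz and set V(q)={w : Ryw}. Then □q at y so ◇□q at x, so □◇q at x, so ◇q at z, giving w with Rzw and Ryw.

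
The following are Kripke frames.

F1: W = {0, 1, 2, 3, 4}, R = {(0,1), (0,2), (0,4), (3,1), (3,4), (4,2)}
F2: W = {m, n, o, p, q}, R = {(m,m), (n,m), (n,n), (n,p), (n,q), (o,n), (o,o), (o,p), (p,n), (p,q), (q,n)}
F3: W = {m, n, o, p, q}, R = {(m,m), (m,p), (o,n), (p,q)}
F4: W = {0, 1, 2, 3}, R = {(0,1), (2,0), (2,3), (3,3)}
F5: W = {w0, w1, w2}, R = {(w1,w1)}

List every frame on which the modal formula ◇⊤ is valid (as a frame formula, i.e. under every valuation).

F2

This is the axiom for seriality; its first-order frame correspondent is ∀x ∃y Rxy.
F1: fails — world 1 has no successor.
F2: holds.
F3: fails — world n has no successor.
F4: fails — world 1 has no successor.
F5: fails — world w0 has no successor.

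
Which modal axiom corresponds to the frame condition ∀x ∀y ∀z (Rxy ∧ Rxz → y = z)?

◇r → □r

The condition is partial functionality. The CD schema ◇r → □r defines it.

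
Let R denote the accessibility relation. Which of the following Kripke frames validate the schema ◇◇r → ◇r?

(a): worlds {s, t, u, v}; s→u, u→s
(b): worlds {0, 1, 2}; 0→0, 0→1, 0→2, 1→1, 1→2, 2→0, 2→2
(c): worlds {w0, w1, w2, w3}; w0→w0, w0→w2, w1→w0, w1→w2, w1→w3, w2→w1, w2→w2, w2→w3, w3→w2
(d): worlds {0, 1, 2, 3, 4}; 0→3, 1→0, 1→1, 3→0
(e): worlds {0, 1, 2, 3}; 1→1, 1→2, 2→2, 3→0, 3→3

This is the axiom for a generalized confluence (Geach) condition; its first-order frame correspondent is ∀x ∀y (xR²y → ∃w (y = w ∧ xRw)).
(a): fails — sR²s but no w with s=w and sRw.
(b): fails — 1R²0 but no w with 0=w and 1Rw.
(c): fails — w0R²w1 but no w with w1=w and w0Rw.
(d): fails — 0R²0 but no w with 0=w and 0Rw.
(e): holds.
Valid on: (e).

(e)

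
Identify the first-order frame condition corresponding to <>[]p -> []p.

The Euclidean property

Replacing p by ¬p and contraposing gives the equivalent schema ◇p → □◇p.
Suppose ◇p→□◇p is valid. Take Rxy, Rxz and set V(p)={y}. Then ◇p at x, so □◇p at x, so ◇p at z, so some w with Rzw has p; w=y, i.e. Rzy. By symmetry of the argument, Ryz.
The converse is a direct semantic check.
Frame condition: forall x forall y forall z (Rxy & Rxz -> Ryz).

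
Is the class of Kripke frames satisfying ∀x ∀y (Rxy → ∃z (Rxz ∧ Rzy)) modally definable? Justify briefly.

Yes — defined by □□p → □p

Yes: it is density, defined by the C4 schema □□p → □p.
Suppose □□p→□p is valid. Take Rxy and set V(p)={w : xR²w}. Then □□p at x, so □p at x, so p at y, i.e. ∃z(Rxz∧Rzy).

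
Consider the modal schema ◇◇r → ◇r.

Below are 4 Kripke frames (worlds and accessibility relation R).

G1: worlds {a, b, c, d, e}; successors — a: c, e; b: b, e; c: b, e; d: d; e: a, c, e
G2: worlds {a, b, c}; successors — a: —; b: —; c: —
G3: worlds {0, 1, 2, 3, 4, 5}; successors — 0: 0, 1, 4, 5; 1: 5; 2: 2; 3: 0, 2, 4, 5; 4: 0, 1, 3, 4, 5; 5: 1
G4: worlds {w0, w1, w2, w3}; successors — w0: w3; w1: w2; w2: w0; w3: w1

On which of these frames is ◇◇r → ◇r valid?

G2

Frame correspondent (Sahlqvist): ∀x ∀y ∀z (Rxy ∧ Ryz → Rxz) — i.e. transitivity.
G1: fails — Rae and Rea but not Raa.
G2: condition met.
G3: fails — R34 and R43 but not R33.
G4: fails — Rw1w2 and Rw2w0 but not Rw1w0.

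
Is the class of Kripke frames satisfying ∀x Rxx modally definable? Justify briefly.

Yes — defined by □p → p

The condition is reflexivity. A defining modal formula is □p → p.
Suppose □p→p is valid. At any x set V(p)={w : Rxw}. Then □p holds at x, so p holds at x, i.e. Rxx.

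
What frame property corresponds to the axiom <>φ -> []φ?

partial functionality: forall x forall y forall z (Rxy & Rxz -> y = z)

Suppose ◇φ→□φ is valid. Take Rxy, Rxz and set V(φ)={y}. Then ◇φ at x, so □φ at x, so φ at z, i.e. z=y.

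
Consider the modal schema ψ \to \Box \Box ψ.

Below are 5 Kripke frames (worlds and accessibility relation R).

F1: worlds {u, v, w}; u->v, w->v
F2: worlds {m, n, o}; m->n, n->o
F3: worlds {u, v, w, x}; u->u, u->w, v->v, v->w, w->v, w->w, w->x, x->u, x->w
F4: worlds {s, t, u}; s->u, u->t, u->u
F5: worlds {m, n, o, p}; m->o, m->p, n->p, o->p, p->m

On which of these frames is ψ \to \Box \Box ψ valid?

F1

Frame correspondent (Sahlqvist): \forall x \forall z (x R^2 z \to \exists w (x = w \wedge z = w)) — i.e. a generalized confluence (Geach) condition.
F1: condition met.
F2: fails — mR²o but m ≠ o.
F3: fails — uR²v but u ≠ v.
F4: fails — sR²t but s ≠ t.
F5: fails — mR²p but m ≠ p.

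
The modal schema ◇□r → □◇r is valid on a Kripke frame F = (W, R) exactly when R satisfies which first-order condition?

Suppose ◇□r→□◇r is valid. Take Rxy, Rxz and set V(r)={w : Ryw}. Then □r at y so ◇□r at x, so □◇r at x, so ◇r at z, giving w with Rzw and Ryw.

convergence: ∀x ∀y ∀z (Rxy ∧ Rxz → ∃w (Ryw ∧ Rzw))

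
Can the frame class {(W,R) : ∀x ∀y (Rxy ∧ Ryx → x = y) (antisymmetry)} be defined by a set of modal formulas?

Modal frame validity is preserved under surjective bounded morphisms.
The 8-cycle (worlds a,b,c,d,e,f,g,h with a→b→c→d→e→f→g→h→a) is antisymmetric. Sending even-indexed worlds to • and odd-indexed worlds to ∘ is a surjective bounded morphism onto the two-world frame with •↔∘, which is not antisymmetric.
Hence antisymmetry is not modally definable.

No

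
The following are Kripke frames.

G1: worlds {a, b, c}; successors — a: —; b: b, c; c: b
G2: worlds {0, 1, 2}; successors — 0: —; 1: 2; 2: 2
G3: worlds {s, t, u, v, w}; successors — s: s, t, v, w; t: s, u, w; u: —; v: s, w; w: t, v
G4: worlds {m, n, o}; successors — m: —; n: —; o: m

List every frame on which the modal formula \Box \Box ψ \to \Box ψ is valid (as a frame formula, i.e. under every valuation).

Frame correspondent (Sahlqvist): \forall x \forall y (Rxy \to \exists z (Rxz \wedge Rzy)) — i.e. density.
G1: holds.
G2: holds.
G3: fails — Rwt but no z with Rwz and Rzt.
G4: fails — Rom but no z with Roz and Rzm.

G1, G2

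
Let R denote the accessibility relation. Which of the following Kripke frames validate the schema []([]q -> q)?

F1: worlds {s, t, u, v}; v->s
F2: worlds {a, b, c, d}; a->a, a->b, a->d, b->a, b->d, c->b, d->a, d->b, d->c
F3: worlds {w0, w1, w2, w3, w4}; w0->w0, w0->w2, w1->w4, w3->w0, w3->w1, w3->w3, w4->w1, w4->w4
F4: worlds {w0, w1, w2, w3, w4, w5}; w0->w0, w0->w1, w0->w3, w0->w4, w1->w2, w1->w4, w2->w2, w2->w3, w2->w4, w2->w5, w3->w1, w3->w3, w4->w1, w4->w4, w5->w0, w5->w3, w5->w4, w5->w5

none

Frame correspondent (Sahlqvist): forall x forall y (Rxy -> Ryy) — i.e. shift-reflexivity.
F1: fails — Rvs but not Rss.
F2: fails — Rdc but not Rcc.
F3: fails — Rw3w1 but not Rw1w1.
F4: fails — Rw3w1 but not Rw1w1.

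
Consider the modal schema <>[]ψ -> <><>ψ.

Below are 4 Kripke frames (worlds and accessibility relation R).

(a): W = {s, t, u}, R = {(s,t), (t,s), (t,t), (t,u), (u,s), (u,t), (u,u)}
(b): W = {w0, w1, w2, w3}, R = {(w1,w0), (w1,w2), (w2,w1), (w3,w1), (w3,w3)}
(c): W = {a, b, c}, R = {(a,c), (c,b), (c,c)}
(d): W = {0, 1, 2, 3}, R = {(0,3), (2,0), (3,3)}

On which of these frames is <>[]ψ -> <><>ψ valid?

(a), (d)

This is the axiom for a generalized confluence (Geach) condition; its first-order frame correspondent is forall x forall y (xRy -> exists w (yRw & x R^2 w)).
(a): satisfies the condition.
(b): fails — w1Rw0 but no w with w0Rw and w1R²w.
(c): fails — cRb but no w with bRw and cR²w.
(d): satisfies the condition.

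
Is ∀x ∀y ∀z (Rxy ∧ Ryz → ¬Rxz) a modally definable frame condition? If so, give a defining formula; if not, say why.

Modal frame validity is preserved under surjective bounded morphisms.
The 7-cycle (worlds w0,w1,w2,w3,w4,w5,w6 with w0→w1→w2→w3→w4→w5→w6→w0) is intransitive. Mapping every world to a single reflexive point • is a surjective bounded morphism; the reflexive point is not intransitive (R••∧R•• but R••).
Hence intransitivity is not modally definable.

No — not modally definable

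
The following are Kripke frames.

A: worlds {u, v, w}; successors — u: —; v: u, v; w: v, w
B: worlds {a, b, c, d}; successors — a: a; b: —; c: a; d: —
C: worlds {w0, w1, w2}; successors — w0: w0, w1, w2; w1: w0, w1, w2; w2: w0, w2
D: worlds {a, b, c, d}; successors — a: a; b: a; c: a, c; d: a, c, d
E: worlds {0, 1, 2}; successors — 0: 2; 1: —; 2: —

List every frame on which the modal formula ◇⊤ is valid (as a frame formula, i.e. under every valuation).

The schema corresponds to seriality: ∀x ∃y Rxy.
A: fails — world u has no successor.
B: fails — world b has no successor.
C: satisfies the condition.
D: satisfies the condition.
E: fails — world 1 has no successor.

C, D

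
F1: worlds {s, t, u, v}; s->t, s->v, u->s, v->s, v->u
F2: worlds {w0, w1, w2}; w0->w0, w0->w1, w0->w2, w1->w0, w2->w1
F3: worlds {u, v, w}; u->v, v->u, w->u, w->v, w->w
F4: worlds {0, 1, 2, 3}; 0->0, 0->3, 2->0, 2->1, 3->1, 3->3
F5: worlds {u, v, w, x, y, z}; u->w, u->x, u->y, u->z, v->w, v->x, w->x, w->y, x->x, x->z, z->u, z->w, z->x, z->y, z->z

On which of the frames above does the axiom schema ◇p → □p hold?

This is the axiom for partial functionality; its first-order frame correspondent is ∀x ∀y ∀z (Rxy ∧ Rxz → y = z).
F1: fails — s sees both t and v.
F2: fails — w0 sees both w0 and w1.
F3: fails — w sees both u and v.
F4: fails — 0 sees both 0 and 3.
F5: fails — u sees both w and x.
Valid on no frame.

none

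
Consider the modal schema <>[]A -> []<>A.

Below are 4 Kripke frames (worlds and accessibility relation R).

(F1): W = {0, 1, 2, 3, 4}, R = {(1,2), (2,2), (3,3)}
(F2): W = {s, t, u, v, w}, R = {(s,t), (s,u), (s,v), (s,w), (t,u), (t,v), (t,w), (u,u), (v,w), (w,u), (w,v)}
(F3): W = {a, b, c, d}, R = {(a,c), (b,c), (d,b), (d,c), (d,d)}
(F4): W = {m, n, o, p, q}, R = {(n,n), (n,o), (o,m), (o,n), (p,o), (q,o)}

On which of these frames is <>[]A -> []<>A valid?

(F1)

This is the axiom for convergence; its first-order frame correspondent is forall x forall y forall z (Rxy & Rxz -> exists w (Ryw & Rzw)).
(F1): condition met.
(F2): fails — Rsv and Rsw but v and w have no common successor.
(F3): fails — Rac and Rac but c and c have no common successor.
(F4): fails — Rom and Rom but m and m have no common successor.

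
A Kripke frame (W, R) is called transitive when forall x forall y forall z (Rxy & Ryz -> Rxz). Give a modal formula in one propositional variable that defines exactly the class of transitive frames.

The condition is transitivity. The 4 schema □p → □□p defines it.
Suppose □p→□□p is valid. Take Rxy, Ryz and set V(p)={w : Rxw}. Then □p at x, so □□p at x, so □p at y, so p at z, i.e. Rxz.

□p → □□p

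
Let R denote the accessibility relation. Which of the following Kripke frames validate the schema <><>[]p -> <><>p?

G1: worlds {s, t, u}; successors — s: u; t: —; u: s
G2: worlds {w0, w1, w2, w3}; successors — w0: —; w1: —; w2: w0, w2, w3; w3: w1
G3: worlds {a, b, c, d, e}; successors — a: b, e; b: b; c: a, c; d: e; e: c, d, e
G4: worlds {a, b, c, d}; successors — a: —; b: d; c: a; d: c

G3

The schema corresponds to a generalized confluence (Geach) condition: forall x forall y (x R^2 y -> exists w (yRw & x R^2 w)).
G1: fails — sR²s but no w with sRw and sR²w.
G2: fails — w2R²w0 but no w with w0Rw and w2R²w.
G3: ✓.
G4: fails — bR²c but no w with cRw and bR²w.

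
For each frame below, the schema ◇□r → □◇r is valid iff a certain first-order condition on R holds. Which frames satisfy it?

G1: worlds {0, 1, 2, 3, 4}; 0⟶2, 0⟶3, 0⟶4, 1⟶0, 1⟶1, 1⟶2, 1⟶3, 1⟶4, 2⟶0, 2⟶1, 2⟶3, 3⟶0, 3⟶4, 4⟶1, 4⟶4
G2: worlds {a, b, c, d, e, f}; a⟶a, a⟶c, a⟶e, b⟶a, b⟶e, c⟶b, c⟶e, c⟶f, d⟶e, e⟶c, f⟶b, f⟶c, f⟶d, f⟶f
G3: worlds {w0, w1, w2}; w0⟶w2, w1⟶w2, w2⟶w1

G1, G3

The schema corresponds to convergence: ∀x ∀y ∀z (Rxy ∧ Rxz → ∃w (Ryw ∧ Rzw)).
G1: holds.
G2: fails — Rae and Rac but e and c have no common successor.
G3: holds.
Valid on: G1, G3.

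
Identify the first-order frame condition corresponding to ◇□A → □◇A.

convergence

This schema is the .2 axiom.
It corresponds to convergence: ∀x ∀y ∀z (Rxy ∧ Rxz → ∃w (Ryw ∧ Rzw)).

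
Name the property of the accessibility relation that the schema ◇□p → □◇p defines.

convergence: ∀x ∀y ∀z (Rxy ∧ Rxz → ∃w (Ryw ∧ Rzw))

Suppose ◇□p→□◇p is valid. Take Rxy, Rxz and set V(p)={w : Ryw}. Then □p at y so ◇□p at x, so □◇p at x, so ◇p at z, giving w with Rzw and Ryw.
The converse is a direct semantic check.
So the correspondent is convergence.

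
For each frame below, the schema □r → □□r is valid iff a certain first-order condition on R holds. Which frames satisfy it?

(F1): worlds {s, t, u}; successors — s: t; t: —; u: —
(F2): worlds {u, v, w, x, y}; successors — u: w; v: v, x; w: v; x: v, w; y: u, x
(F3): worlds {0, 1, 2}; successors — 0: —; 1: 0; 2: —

(F1), (F3)

Frame correspondent (Sahlqvist): ∀x ∀y ∀z (Rxy ∧ Ryz → Rxz) — i.e. transitivity.
(F1): condition met.
(F2): fails — Ryx and Rxw but not Ryw.
(F3): condition met.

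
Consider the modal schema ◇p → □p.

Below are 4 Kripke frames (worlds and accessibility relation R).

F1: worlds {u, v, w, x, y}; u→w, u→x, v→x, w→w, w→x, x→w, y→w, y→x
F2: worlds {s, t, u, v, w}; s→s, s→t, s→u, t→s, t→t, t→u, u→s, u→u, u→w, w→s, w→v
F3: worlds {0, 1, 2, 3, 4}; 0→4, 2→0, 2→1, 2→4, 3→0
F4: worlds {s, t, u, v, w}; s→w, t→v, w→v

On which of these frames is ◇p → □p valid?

F4

Frame correspondent (Sahlqvist): ∀x ∀y ∀z (Rxy ∧ Rxz → y = z) — i.e. partial functionality.
F1: fails — u sees both w and x.
F2: fails — s sees both s and t.
F3: fails — 2 sees both 0 and 1.
F4: holds.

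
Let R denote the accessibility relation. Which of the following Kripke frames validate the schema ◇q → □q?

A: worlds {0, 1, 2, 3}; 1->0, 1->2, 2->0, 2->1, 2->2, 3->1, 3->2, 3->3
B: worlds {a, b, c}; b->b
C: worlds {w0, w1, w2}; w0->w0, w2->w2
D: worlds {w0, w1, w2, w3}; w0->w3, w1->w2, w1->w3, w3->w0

B, C

Frame correspondent (Sahlqvist): ∀x ∀y ∀z (Rxy ∧ Rxz → y = z) — i.e. partial functionality.
A: fails — 1 sees both 0 and 2.
B: ✓.
C: ✓.
D: fails — w1 sees both w2 and w3.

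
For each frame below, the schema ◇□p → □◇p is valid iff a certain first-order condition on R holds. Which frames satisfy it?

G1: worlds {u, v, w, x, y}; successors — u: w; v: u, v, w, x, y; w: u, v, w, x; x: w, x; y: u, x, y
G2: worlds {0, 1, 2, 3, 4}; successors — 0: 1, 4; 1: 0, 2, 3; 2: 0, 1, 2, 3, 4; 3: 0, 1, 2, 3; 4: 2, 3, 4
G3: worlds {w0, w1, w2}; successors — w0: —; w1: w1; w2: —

G3

This is the axiom for convergence; its first-order frame correspondent is ∀x ∀y ∀z (Rxy ∧ Rxz → ∃w (Ryw ∧ Rzw)).
G1: fails — Rvu and Rvy but u and y have no common successor.
G2: fails — R20 and R21 but 0 and 1 have no common successor.
G3: holds.
Valid on: G3.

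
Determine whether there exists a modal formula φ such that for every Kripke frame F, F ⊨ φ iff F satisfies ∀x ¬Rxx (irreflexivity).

If a class were modally definable it would be closed under surjective bounded morphisms (Goldblatt–Thomason).
The 4-cycle (worlds w0,w1,w2,w3 with w0→w1→w2→w3→w0) is irreflexive, and the map sending every world to a single reflexive point • is a surjective bounded morphism (forth: every edge maps to (•,•); back: every world has a successor). So any modal formula valid on the 4-cycle is also valid on the reflexive point, which is not irreflexive.
Hence irreflexivity is not modally definable.

No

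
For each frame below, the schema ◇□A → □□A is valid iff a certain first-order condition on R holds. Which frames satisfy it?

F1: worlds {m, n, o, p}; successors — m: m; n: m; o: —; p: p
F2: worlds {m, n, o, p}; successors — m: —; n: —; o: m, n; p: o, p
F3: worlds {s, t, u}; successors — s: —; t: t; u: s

F1, F3

This is the axiom for a generalized confluence (Geach) condition; its first-order frame correspondent is ∀x ∀y ∀z ((xRy ∧ xR²z) → ∃w (yRw ∧ z = w)).
F1: satisfies the condition.
F2: fails — pRo, pR²o but no w with oRw and o=w.
F3: satisfies the condition.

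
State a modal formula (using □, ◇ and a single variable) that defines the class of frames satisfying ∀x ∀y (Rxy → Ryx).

This is symmetry; the standard corresponding axiom is B: q → □◇q.
Suppose q→□◇q is valid. Take Rxy and set V(q)={x}. Then q at x, so □◇q at x, so ◇q at y, so some z with Ryz has q; z=x, i.e. Ryx.

q → □◇q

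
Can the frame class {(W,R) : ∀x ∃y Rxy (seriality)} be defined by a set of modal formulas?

Yes: it is seriality, defined by the D schema □r → ◇r.
Suppose □r→◇r is valid. At any x set V(r)=W. Then □r at x, so ◇r at x, so x has a successor.

Yes, by □r → ◇r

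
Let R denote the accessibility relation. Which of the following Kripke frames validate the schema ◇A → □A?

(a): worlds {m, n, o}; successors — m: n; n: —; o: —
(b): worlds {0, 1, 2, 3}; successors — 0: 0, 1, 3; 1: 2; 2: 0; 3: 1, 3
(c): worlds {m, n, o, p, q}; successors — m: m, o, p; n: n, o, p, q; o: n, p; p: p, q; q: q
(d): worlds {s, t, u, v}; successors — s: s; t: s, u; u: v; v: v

Frame correspondent (Sahlqvist): ∀x ∀y ∀z (Rxy ∧ Rxz → y = z) — i.e. partial functionality.
(a): condition met.
(b): fails — 0 sees both 0 and 1.
(c): fails — m sees both m and o.
(d): fails — t sees both s and u.
Valid on: (a).

(a)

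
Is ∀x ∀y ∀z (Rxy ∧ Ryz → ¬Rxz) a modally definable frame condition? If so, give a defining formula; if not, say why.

Not definable by any modal formula

If a class were modally definable it would be closed under surjective bounded morphisms (Goldblatt–Thomason).
The 7-cycle (worlds s,t,u,v,w,x,y with s→t→u→v→w→x→y→s) is intransitive. Mapping every world to a single reflexive point • is a surjective bounded morphism; the reflexive point is not intransitive (R••∧R•• but R••).
Hence intransitivity is not modally definable.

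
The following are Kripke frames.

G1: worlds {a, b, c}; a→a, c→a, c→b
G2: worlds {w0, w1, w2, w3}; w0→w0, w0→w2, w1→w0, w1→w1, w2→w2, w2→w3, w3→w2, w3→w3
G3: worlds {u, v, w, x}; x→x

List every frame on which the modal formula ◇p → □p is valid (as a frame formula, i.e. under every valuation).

G3

This is the axiom for partial functionality; its first-order frame correspondent is ∀x ∀y ∀z (Rxy ∧ Rxz → y = z).
G1: fails — c sees both a and b.
G2: fails — w0 sees both w0 and w2.
G3: satisfies the condition.
Valid on: G3.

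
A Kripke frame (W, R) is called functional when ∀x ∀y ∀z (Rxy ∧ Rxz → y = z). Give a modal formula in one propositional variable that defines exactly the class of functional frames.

A defining formula is ◇q → □q (the CD axiom).
Suppose ◇q→□q is valid. Take Rxy, Rxz and set V(q)={y}. Then ◇q at x, so □q at x, so q at z, i.e. z=y.

◇q → □q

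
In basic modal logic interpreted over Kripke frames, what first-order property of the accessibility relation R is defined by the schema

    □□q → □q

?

Suppose □□q→□q is valid. Take Rxy and set V(q)={w : xR²w}. Then □□q at x, so □q at x, so q at y, i.e. ∃z(Rxz∧Rzy).
Conversely, on a frame with density the schema holds at every world under every valuation.
So the correspondent is density.

Density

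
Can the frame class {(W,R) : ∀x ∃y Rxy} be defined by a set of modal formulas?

Yes — defined by □q → ◇q

This is a Sahlqvist condition; the D axiom □q → ◇q defines it.
Suppose □q→◇q is valid. At any x set V(q)=W. Then □q at x, so ◇q at x, so x has a successor.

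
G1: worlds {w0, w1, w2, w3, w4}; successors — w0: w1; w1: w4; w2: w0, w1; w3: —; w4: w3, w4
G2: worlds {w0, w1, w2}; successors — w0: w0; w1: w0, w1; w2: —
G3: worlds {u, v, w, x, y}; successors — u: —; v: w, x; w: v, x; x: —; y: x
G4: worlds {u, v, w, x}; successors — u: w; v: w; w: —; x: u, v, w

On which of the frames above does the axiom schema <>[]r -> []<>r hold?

The schema corresponds to convergence: forall x forall y forall z (Rxy & Rxz -> exists w (Ryw & Rzw)).
G1: fails — Rw2w1 and Rw2w0 but w1 and w0 have no common successor.
G2: holds.
G3: fails — Rvw and Rvx but w and x have no common successor.
G4: fails — Ruw and Ruw but w and w have no common successor.

G2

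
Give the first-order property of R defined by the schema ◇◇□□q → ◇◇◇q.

∀x ∀y (xR²y → ∃w (yR²w ∧ xR³w))

This is a Sahlqvist (Geach-type) schema ◇^2□^2q → □^0◇^3q.
First-order correspondent: ∀x ∀y (xR²y → ∃w (yR²w ∧ xR³w)).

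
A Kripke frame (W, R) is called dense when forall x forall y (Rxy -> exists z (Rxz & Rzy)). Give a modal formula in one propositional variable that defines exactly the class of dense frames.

□□p → □p

This is density; the standard corresponding axiom is C4: □□p → □p.
Suppose □□p→□p is valid. Take Rxy and set V(p)={w : xR²w}. Then □□p at x, so □p at x, so p at y, i.e. ∃z(Rxz∧Rzy).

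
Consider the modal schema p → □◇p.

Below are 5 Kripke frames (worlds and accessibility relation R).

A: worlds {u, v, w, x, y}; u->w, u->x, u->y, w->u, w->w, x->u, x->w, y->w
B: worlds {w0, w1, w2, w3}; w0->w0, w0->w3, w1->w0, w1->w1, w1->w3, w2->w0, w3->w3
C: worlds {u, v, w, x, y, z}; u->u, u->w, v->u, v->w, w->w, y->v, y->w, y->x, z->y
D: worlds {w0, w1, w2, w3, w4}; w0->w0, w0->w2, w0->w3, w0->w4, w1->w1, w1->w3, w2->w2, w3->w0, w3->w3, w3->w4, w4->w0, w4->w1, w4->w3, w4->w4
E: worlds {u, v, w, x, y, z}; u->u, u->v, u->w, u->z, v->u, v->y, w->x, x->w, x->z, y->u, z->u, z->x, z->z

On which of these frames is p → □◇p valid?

This is the axiom for symmetry; its first-order frame correspondent is ∀x ∀y (Rxy → Ryx).
A: fails — Rxw but not Rwx.
B: fails — Rw1w0 but not Rw0w1.
C: fails — Ryx but not Rxy.
D: fails — Rw1w3 but not Rw3w1.
E: fails — Ruw but not Rwu.
Valid on no frame.

none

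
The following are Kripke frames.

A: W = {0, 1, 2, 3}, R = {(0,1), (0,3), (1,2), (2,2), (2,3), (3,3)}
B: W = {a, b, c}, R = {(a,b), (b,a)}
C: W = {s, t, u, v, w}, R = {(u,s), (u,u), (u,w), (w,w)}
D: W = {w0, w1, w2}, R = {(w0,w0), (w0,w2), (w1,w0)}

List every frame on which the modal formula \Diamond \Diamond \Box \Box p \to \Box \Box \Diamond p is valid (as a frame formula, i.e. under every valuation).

A

The schema corresponds to a generalized confluence (Geach) condition: \forall x \forall y \forall z ((x R^2 y \wedge x R^2 z) \to \exists w (y R^2 w \wedge zRw)).
A: condition met.
B: fails — aR²a, aR²a but no w with aR²w and aRw.
C: fails — uR²s, uR²s but no w* with sR²w* and sRw*.
D: fails — w0R²w0, w0R²w2 but no w with w0R²w and w2Rw.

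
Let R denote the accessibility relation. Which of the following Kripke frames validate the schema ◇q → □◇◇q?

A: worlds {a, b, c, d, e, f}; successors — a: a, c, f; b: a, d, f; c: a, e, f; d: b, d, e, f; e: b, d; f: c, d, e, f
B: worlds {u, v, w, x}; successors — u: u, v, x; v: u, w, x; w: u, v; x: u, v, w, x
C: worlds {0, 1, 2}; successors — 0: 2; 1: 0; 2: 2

B

This is the axiom for a generalized confluence (Geach) condition; its first-order frame correspondent is ∀x ∀y ∀z ((xRy ∧ xRz) → ∃w (y = w ∧ zR²w)).
A: fails — fRc, fRe but no w with c=w and eR²w.
B: ✓.
C: fails — 1R0, 1R0 but no w with 0=w and 0R²w.
Valid on: B.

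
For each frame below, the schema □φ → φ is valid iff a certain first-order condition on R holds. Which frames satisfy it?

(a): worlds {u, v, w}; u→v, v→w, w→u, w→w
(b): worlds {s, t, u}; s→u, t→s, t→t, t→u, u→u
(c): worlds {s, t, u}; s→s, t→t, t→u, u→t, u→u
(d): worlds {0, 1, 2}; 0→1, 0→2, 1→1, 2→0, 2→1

Frame correspondent (Sahlqvist): ∀x Rxx — i.e. reflexivity.
(a): fails — world u does not see itself.
(b): fails — world s does not see itself.
(c): ✓.
(d): fails — world 0 does not see itself.

(c)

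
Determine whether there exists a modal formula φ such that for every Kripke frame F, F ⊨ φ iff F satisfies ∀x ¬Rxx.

Not modally definable

Modal frame validity is preserved under surjective bounded morphisms.
The 4-cycle (worlds w0,w1,w2,w3 with w0→w1→w2→w3→w0) is irreflexive, and the map sending every world to a single reflexive point • is a surjective bounded morphism (forth: every edge maps to (•,•); back: every world has a successor). So any modal formula valid on the 4-cycle is also valid on the reflexive point, which is not irreflexive.
So the class is not modally definable.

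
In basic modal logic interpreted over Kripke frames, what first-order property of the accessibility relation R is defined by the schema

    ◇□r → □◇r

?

Suppose ◇□r→□◇r is valid. Take Rxy, Rxz and set V(r)={w : Ryw}. Then □r at y so ◇□r at x, so □◇r at x, so ◇r at z, giving w with Rzw and Ryw.

Convergence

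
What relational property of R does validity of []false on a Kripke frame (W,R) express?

□⊥ is valid iff no world has any successor (otherwise □⊥ fails at any world with one).

Emptiness of R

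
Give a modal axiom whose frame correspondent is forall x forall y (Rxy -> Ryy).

□(□r → r)

A defining formula is □(□r → r) (the T□ axiom).
Suppose □(□r→r) is valid. Take Rxy and set V(r)={w : Ryw}. Then at y, □r holds; since □(□r→r) at x, □r→r at y, so r at y, i.e. Ryy.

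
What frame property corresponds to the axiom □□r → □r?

density: ∀x ∀y (Rxy → ∃z (Rxz ∧ Rzy))

Suppose □□r→□r is valid. Take Rxy and set V(r)={w : xR²w}. Then □□r at x, so □r at x, so r at y, i.e. ∃z(Rxz∧Rzy).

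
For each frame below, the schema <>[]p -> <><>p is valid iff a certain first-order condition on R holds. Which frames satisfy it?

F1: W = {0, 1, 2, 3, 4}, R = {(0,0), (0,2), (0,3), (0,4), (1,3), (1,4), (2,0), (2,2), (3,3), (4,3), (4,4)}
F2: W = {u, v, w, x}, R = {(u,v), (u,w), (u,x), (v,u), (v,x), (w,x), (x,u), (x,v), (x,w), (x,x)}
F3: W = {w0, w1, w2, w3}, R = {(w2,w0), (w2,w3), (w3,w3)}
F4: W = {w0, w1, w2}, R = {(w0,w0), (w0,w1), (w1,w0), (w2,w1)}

This is the axiom for a generalized confluence (Geach) condition; its first-order frame correspondent is forall x forall y (xRy -> exists w (yRw & x R^2 w)).
F1: ✓.
F2: ✓.
F3: fails — w2Rw0 but no w with w0Rw and w2R²w.
F4: ✓.

F1, F2, F4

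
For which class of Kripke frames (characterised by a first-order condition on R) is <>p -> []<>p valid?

Suppose ◇p→□◇p is valid. Take Rxy, Rxz and set V(p)={y}. Then ◇p at x, so □◇p at x, so ◇p at z, so some w with Rzw has p; w=y, i.e. Rzy. By symmetry of the argument, Ryz.

the Euclidean property: forall x forall y forall z (Rxy & Rxz -> Ryz)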